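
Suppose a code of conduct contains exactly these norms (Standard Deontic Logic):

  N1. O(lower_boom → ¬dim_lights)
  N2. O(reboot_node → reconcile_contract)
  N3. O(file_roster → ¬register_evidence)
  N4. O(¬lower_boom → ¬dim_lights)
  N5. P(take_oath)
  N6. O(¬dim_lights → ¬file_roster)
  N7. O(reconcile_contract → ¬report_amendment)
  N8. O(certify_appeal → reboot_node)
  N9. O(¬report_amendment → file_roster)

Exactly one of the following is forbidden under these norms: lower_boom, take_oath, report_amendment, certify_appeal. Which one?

Premises 4 and 1 cover both cases: O(¬lower_boom → ¬dim_lights) and O(lower_boom → ¬dim_lights). Since ¬lower_boom ∨ lower_boom is a tautology, O(¬dim_lights) follows.
Premise 6 is O(¬dim_lights → ¬file_roster); since O(¬dim_lights), deontic closure gives O(¬file_roster).
Premise 9 is O(¬report_amendment → file_roster); contrapositively O(¬file_roster → report_amendment). Since O(¬file_roster) holds, K gives O(report_amendment).
The contrapositive of premise 7 (O(reconcile_contract → ¬report_amendment)) is O(report_amendment → ¬reconcile_contract), and O(report_amendment) is already established, so O(¬reconcile_contract).
Premise 2, O(reboot_node → reconcile_contract), contraposes to O(¬reconcile_contract → ¬reboot_node); with O(¬reconcile_contract) we get O(¬reboot_node).
Premise 8 is O(certify_appeal → reboot_node); contrapositively O(¬reboot_node → ¬certify_appeal). Since O(¬reboot_node) holds, K gives O(¬certify_appeal).
So O(¬certify_appeal) holds, i.e. certify_appeal is forbidden. None of the other listed options is forbidden under the premises.

certify_appeal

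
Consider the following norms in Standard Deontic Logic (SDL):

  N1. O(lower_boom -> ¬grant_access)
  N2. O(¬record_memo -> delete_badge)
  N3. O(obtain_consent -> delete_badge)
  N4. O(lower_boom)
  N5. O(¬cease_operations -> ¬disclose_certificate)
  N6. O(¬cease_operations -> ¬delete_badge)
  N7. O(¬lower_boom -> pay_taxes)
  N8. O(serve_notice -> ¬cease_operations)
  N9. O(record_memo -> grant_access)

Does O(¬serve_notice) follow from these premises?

Yes

Premise 4 gives O(lower_boom).
Applying K to premise 1 (O(lower_boom -> ¬grant_access)) and O(lower_boom) yields O(¬grant_access).
Premise 9, O(record_memo -> grant_access), contraposes to O(¬grant_access -> ¬record_memo); with O(¬grant_access) we get O(¬record_memo).
Applying K to premise 2 (O(¬record_memo -> delete_badge)) and O(¬record_memo) yields O(delete_badge).
Premise 6 is O(¬cease_operations -> ¬delete_badge); contrapositively O(delete_badge -> cease_operations). Since O(delete_badge) holds, K gives O(cease_operations).
Premise 8, O(serve_notice -> ¬cease_operations), contraposes to O(cease_operations -> ¬serve_notice); with O(cease_operations) we get O(¬serve_notice).
Premises 3, 5, 7 do not contribute to this derivation.
So O(¬serve_notice) follows.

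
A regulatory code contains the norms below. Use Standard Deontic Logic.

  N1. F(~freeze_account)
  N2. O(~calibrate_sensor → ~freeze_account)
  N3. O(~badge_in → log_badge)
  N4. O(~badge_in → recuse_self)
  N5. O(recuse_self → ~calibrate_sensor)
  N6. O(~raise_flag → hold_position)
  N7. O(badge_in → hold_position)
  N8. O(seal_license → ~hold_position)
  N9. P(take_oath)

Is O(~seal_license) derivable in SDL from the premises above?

Premise 1 is F(~freeze_account), i.e. O(freeze_account).
The contrapositive of premise 2 (O(~calibrate_sensor → ~freeze_account)) is O(freeze_account → calibrate_sensor), and O(freeze_account) is already established, so O(calibrate_sensor).
Premise 5 is O(recuse_self → ~calibrate_sensor); contrapositively O(calibrate_sensor → ~recuse_self). Since O(calibrate_sensor) holds, K gives O(~recuse_self).
Premise 4 is O(~badge_in → recuse_self); contrapositively O(~recuse_self → badge_in). Since O(~recuse_self) holds, K gives O(badge_in).
With premise 7, O(badge_in → hold_position), the K-axiom yields O(hold_position).
Premise 8 is O(seal_license → ~hold_position); contrapositively O(hold_position → ~seal_license). Since O(hold_position) holds, K gives O(~seal_license).
Premises 3, 6, 9 do not contribute to this derivation.
So O(~seal_license) follows.

Yes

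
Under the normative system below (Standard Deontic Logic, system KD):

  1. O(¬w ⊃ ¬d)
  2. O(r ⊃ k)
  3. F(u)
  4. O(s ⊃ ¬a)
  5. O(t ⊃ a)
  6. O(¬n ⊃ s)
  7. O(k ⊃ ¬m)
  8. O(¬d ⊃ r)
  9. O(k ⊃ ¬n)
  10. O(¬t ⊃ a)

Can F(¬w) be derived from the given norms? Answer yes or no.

Premises 10 and 5 are O(¬t ⊃ a) and O(t ⊃ a); every ideal world satisfies ¬t or t, so in either case a holds — hence O(a).
Premise 4, O(s ⊃ ¬a), contraposes to O(a ⊃ ¬s); with O(a) we get O(¬s).
Premise 6, O(¬n ⊃ s), contraposes to O(¬s ⊃ n); with O(¬s) we get O(n).
Premise 9, O(k ⊃ ¬n), contraposes to O(n ⊃ ¬k); with O(n) we get O(¬k).
The contrapositive of premise 2 (O(r ⊃ k)) is O(¬k ⊃ ¬r), and O(¬k) is already established, so O(¬r).
Premise 8 is O(¬d ⊃ r); contrapositively O(¬r ⊃ d). Since O(¬r) holds, K gives O(d).
Premise 1, O(¬w ⊃ ¬d), contraposes to O(d ⊃ w); with O(d) we get O(w).
Premises 3, 7 do not contribute to this derivation.
So O(w) holds, i.e. F(¬w). The claim follows.

Yes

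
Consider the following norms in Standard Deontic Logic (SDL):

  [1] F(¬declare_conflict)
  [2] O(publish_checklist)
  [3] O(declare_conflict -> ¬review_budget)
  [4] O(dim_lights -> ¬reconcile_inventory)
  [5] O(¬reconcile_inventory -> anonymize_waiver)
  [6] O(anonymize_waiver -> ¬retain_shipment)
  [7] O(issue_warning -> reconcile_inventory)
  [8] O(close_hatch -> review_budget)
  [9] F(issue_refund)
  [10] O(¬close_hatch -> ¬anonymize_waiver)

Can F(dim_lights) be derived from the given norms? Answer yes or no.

Yes

Premise 1 is F(¬declare_conflict), i.e. O(declare_conflict).
With premise 3, O(declare_conflict -> ¬review_budget), the K-axiom yields O(¬review_budget).
Premise 8 is O(close_hatch -> review_budget); contrapositively O(¬review_budget -> ¬close_hatch). Since O(¬review_budget) holds, K gives O(¬close_hatch).
Applying K to premise 10 (O(¬close_hatch -> ¬anonymize_waiver)) and O(¬close_hatch) yields O(¬anonymize_waiver).
Premise 5 is O(¬reconcile_inventory -> anonymize_waiver); contrapositively O(¬anonymize_waiver -> reconcile_inventory). Since O(¬anonymize_waiver) holds, K gives O(reconcile_inventory).
Premise 4, O(dim_lights -> ¬reconcile_inventory), contraposes to O(reconcile_inventory -> ¬dim_lights); with O(reconcile_inventory) we get O(¬dim_lights).
Premises 2, 6, 7, 9 do not contribute to this derivation.
So O(¬dim_lights) holds, i.e. F(dim_lights). The claim follows.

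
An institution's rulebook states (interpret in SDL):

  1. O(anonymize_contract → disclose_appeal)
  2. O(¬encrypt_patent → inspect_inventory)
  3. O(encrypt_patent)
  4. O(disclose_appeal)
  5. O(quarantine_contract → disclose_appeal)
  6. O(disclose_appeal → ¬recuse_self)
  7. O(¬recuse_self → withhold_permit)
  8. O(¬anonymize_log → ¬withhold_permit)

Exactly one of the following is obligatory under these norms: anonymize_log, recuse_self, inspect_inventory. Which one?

Premise 4 gives O(disclose_appeal).
From O(disclose_appeal) and premise 6, O(disclose_appeal → ¬recuse_self), we obtain O(¬recuse_self).
With premise 7, O(¬recuse_self → withhold_permit), the K-axiom yields O(withhold_permit).
Premise 8, O(¬anonymize_log → ¬withhold_permit), contraposes to O(withhold_permit → anonymize_log); with O(withhold_permit) we get O(anonymize_log).
So O(anonymize_log) holds — anonymize_log is obligatory. None of the other listed options is made obligatory by any chain of premises.

anonymize_log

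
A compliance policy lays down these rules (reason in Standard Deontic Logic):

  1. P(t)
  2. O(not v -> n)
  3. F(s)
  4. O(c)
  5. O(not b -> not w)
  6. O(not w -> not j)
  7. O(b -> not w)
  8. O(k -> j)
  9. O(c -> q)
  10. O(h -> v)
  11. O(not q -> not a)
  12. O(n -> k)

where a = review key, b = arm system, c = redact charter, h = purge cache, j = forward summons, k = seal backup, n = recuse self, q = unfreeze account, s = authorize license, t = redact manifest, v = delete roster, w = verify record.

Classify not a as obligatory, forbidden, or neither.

Premise 11 is O(not q -> not a), but O(not q) is not derivable from the premises, so it does not yield O(not a).
No premise or chain of K-axiom applications forces O(not a), and none forces O(a). So not a is neither obligatory nor forbidden under these norms.

Neither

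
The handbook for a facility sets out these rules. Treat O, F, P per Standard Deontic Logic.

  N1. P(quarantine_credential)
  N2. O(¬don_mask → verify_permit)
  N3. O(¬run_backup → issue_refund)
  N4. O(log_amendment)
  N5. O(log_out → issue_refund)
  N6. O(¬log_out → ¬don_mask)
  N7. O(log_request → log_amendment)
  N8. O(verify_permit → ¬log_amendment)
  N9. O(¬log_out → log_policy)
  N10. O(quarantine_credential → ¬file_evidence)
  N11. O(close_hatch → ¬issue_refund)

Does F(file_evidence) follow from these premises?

No

Premise 10 is O(quarantine_credential → ¬file_evidence), but O(quarantine_credential) is not derivable from the premises (the permission P(quarantine_credential) asserts only ¬O(¬quarantine_credential), not O(quarantine_credential)), so it does not yield O(¬file_evidence).
No other premise forces O(¬file_evidence). An ideal world satisfying every premise can still have file_evidence true, so F(file_evidence) is not derivable.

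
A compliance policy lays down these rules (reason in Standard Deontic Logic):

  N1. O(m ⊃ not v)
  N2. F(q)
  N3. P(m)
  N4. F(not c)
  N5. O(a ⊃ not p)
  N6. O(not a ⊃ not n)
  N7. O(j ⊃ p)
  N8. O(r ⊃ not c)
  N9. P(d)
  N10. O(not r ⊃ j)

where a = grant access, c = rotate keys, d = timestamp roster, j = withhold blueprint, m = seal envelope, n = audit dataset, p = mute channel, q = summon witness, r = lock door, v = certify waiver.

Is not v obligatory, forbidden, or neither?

Neither

Premise 1 is O(m ⊃ not v), but O(m) is not derivable from the premises (the permission P(m) asserts only not O(not m), not O(m)), so it does not yield O(not v).
No premise or chain of K-axiom applications forces O(not v), and none forces O(v). So not v is neither obligatory nor forbidden under these norms.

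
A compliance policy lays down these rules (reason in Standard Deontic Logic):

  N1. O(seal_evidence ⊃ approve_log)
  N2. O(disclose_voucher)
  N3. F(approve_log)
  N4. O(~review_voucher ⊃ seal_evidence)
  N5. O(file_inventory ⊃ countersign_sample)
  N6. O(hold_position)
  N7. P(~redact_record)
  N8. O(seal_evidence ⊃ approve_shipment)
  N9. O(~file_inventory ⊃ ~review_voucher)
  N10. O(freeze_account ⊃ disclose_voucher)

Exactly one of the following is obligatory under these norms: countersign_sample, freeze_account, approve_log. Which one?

F(approve_log) at premise 3 means O(~approve_log).
The contrapositive of premise 1 (O(seal_evidence ⊃ approve_log)) is O(~approve_log ⊃ ~seal_evidence), and O(~approve_log) is already established, so O(~seal_evidence).
The contrapositive of premise 4 (O(~review_voucher ⊃ seal_evidence)) is O(~seal_evidence ⊃ review_voucher), and O(~seal_evidence) is already established, so O(review_voucher).
The contrapositive of premise 9 (O(~file_inventory ⊃ ~review_voucher)) is O(review_voucher ⊃ file_inventory), and O(review_voucher) is already established, so O(file_inventory).
From O(file_inventory) and premise 5, O(file_inventory ⊃ countersign_sample), we obtain O(countersign_sample).
So O(countersign_sample) holds — countersign_sample is obligatory. None of the other listed options is made obligatory by any chain of premises.

countersign_sample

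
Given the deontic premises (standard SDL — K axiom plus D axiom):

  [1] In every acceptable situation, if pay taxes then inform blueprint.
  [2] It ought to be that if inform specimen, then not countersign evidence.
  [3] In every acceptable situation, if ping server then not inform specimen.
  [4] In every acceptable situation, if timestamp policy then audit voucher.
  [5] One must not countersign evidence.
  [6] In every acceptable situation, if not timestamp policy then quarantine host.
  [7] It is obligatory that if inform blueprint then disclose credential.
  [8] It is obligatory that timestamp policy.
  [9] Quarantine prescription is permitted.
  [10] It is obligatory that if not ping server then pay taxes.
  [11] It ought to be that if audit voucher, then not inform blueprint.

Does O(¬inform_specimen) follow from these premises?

From premise 8 we have O(timestamp_policy).
Premise 4 is O(timestamp_policy → audit_voucher); since O(timestamp_policy), deontic closure gives O(audit_voucher).
With premise 11, O(audit_voucher → ¬inform_blueprint), the K-axiom yields O(¬inform_blueprint).
Premise 1, O(pay_taxes → inform_blueprint), contraposes to O(¬inform_blueprint → ¬pay_taxes); with O(¬inform_blueprint) we get O(¬pay_taxes).
The contrapositive of premise 10 (O(¬ping_server → pay_taxes)) is O(¬pay_taxes → ping_server), and O(¬pay_taxes) is already established, so O(ping_server).
With premise 3, O(ping_server → ¬inform_specimen), the K-axiom yields O(¬inform_specimen).
Premises 2, 5, 6, 7, 9 do not contribute to this derivation.
So O(¬inform_specimen) follows.

Yes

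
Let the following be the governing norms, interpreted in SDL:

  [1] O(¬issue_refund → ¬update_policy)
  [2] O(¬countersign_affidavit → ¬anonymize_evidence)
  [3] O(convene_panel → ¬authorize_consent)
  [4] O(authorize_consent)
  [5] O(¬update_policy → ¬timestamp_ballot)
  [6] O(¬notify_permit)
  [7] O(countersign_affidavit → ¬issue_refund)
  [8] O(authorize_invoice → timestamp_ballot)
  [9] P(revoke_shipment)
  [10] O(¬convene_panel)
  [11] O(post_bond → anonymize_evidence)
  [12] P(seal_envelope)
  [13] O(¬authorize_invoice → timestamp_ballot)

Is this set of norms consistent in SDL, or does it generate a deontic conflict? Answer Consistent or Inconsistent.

Premise 3 is O(convene_panel → ¬authorize_consent), but O(convene_panel) is not derivable from the premises, so it does not yield O(¬authorize_consent).
So O(¬authorize_consent) is not derivable, and the apparent clash with O(authorize_consent) does not arise.
A world satisfying every obligation exists (e.g. anonymize_evidence=false, authorize_consent=true, authorize_invoice=false, convene_panel=false, countersign_affidavit=false, issue_refund=true, notify_permit=false, post_bond=false, revoke_shipment=false, seal_envelope=false, timestamp_ballot=true, update_policy=true); no atom is both obligatory and forbidden, so the set is consistent.

Consistent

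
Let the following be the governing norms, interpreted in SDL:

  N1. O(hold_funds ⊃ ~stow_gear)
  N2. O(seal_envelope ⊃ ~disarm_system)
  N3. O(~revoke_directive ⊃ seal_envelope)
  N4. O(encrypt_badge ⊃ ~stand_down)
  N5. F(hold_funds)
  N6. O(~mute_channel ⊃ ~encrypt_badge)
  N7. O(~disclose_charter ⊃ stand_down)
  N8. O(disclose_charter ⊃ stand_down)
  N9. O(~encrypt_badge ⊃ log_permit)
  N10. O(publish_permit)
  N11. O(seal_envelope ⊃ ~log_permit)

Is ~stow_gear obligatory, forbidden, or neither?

Premise 1 is O(hold_funds ⊃ ~stow_gear), but O(hold_funds) is not derivable from the premises, so it does not yield O(~stow_gear).
No premise or chain of K-axiom applications forces O(~stow_gear), and none forces O(stow_gear). So ~stow_gear is neither obligatory nor forbidden under these norms.

Neither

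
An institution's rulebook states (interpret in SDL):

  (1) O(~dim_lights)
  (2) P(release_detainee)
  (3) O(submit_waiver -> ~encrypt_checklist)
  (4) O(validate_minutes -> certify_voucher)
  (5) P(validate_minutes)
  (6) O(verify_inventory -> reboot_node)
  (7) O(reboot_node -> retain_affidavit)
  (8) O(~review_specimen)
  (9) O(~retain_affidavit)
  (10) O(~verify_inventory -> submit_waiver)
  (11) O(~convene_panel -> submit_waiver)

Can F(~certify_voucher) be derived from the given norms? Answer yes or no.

No

Premise 4 is O(validate_minutes -> certify_voucher), but O(validate_minutes) is not derivable from the premises (the permission P(validate_minutes) asserts only ~O(~validate_minutes), not O(validate_minutes)), so it does not yield O(certify_voucher).
No other premise forces O(certify_voucher). An ideal world satisfying every premise can still have ~certify_voucher true, so F(~certify_voucher) is not derivable.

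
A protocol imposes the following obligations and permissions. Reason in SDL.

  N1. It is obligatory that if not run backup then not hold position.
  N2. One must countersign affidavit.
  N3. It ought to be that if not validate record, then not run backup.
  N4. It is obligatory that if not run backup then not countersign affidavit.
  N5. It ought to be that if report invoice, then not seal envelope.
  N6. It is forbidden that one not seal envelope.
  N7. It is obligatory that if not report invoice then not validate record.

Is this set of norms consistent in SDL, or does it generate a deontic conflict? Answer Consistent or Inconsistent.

Premise 2 states O(countersign_affidavit) outright.
Premise 4 is O(¬run_backup → ¬countersign_affidavit); contrapositively O(countersign_affidavit → run_backup). Since O(countersign_affidavit) holds, K gives O(run_backup).
Premise 3 is O(¬validate_record → ¬run_backup); contrapositively O(run_backup → validate_record). Since O(run_backup) holds, K gives O(validate_record).
Premise 7 is O(¬report_invoice → ¬validate_record); contrapositively O(validate_record → report_invoice). Since O(validate_record) holds, K gives O(report_invoice).
Applying K to premise 5 (O(report_invoice → ¬seal_envelope)) and O(report_invoice) yields O(¬seal_envelope).
Yet premise 6 is F(¬seal_envelope), i.e. O(seal_envelope).
We now have both O(¬seal_envelope) and O(seal_envelope) — seal_envelope is simultaneously obligatory and forbidden, violating the D-axiom.

Inconsistent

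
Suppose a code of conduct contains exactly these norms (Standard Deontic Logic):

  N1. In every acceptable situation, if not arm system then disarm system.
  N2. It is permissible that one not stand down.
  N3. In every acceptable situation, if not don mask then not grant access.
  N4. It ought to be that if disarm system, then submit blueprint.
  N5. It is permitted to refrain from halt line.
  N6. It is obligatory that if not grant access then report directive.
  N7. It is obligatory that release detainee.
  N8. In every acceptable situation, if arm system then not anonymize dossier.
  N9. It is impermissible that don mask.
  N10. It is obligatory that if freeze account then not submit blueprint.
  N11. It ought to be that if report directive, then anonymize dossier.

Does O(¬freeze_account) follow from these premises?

Premise 9 is F(don_mask), i.e. O(¬don_mask).
With premise 3, O(¬don_mask → ¬grant_access), the K-axiom yields O(¬grant_access).
With premise 6, O(¬grant_access → report_directive), the K-axiom yields O(report_directive).
Applying K to premise 11 (O(report_directive → anonymize_dossier)) and O(report_directive) yields O(anonymize_dossier).
The contrapositive of premise 8 (O(arm_system → ¬anonymize_dossier)) is O(anonymize_dossier → ¬arm_system), and O(anonymize_dossier) is already established, so O(¬arm_system).
Applying K to premise 1 (O(¬arm_system → disarm_system)) and O(¬arm_system) yields O(disarm_system).
Premise 4 is O(disarm_system → submit_blueprint); since O(disarm_system), deontic closure gives O(submit_blueprint).
Premise 10 is O(freeze_account → ¬submit_blueprint); contrapositively O(submit_blueprint → ¬freeze_account). Since O(submit_blueprint) holds, K gives O(¬freeze_account).
Premises 2, 5, 7 do not contribute to this derivation.
So O(¬freeze_account) follows.

Yes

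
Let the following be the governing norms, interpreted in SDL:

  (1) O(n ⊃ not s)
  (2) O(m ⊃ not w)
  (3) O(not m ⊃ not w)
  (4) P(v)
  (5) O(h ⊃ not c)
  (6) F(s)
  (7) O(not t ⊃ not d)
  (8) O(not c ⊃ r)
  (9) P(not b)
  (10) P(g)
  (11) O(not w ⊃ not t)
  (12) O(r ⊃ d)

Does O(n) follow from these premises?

Premise 1 is O(n ⊃ not s); even if O(not s) held, inferring O(n) would be affirming the consequent — invalid.
No other premise forces O(n). An ideal world satisfying every premise can still have n false, so O(n) is not derivable.

No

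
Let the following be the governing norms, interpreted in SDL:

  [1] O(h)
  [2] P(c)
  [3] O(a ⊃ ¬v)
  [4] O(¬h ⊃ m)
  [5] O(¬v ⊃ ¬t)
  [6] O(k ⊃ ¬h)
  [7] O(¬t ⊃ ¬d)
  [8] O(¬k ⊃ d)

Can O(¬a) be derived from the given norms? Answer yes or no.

Premise 1 states O(h) outright.
The contrapositive of premise 6 (O(k ⊃ ¬h)) is O(h ⊃ ¬k), and O(h) is already established, so O(¬k).
From O(¬k) and premise 8, O(¬k ⊃ d), we obtain O(d).
Premise 7, O(¬t ⊃ ¬d), contraposes to O(d ⊃ t); with O(d) we get O(t).
The contrapositive of premise 5 (O(¬v ⊃ ¬t)) is O(t ⊃ v), and O(t) is already established, so O(v).
Premise 3, O(a ⊃ ¬v), contraposes to O(v ⊃ ¬a); with O(v) we get O(¬a).
Premises 2, 4 do not contribute to this derivation.
So O(¬a) follows.

Yes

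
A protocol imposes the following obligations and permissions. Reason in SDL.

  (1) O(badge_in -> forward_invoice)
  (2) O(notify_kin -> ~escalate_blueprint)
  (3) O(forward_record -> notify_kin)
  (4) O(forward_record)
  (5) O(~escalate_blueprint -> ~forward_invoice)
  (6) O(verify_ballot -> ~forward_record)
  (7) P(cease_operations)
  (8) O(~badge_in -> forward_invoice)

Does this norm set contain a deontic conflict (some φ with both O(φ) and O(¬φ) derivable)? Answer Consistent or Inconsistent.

Premises 1 and 8 cover both cases: O(badge_in -> forward_invoice) and O(~badge_in -> forward_invoice). Since badge_in ∨ ~badge_in is a tautology, O(forward_invoice) follows.
The contrapositive of premise 5 (O(~escalate_blueprint -> ~forward_invoice)) is O(forward_invoice -> escalate_blueprint), and O(forward_invoice) is already established, so O(escalate_blueprint).
The contrapositive of premise 2 (O(notify_kin -> ~escalate_blueprint)) is O(escalate_blueprint -> ~notify_kin), and O(escalate_blueprint) is already established, so O(~notify_kin).
Premise 3, O(forward_record -> notify_kin), contraposes to O(~notify_kin -> ~forward_record); with O(~notify_kin) we get O(~forward_record).
But premise 4 directly asserts O(forward_record).
We now have both O(~forward_record) and O(forward_record) — forward_record is simultaneously obligatory and forbidden, violating the D-axiom.

Inconsistent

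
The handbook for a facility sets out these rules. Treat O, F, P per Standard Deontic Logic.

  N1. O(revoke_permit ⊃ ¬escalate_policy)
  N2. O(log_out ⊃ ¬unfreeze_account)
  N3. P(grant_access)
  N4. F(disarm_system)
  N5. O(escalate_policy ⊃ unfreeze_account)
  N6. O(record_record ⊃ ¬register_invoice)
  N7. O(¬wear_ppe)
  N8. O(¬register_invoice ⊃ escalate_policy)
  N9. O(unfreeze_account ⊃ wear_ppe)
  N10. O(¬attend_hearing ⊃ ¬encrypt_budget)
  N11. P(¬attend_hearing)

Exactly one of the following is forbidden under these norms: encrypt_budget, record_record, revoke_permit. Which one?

record_record

From premise 7 we have O(¬wear_ppe).
The contrapositive of premise 9 (O(unfreeze_account ⊃ wear_ppe)) is O(¬wear_ppe ⊃ ¬unfreeze_account), and O(¬wear_ppe) is already established, so O(¬unfreeze_account).
Premise 5 is O(escalate_policy ⊃ unfreeze_account); contrapositively O(¬unfreeze_account ⊃ ¬escalate_policy). Since O(¬unfreeze_account) holds, K gives O(¬escalate_policy).
Premise 8 is O(¬register_invoice ⊃ escalate_policy); contrapositively O(¬escalate_policy ⊃ register_invoice). Since O(¬escalate_policy) holds, K gives O(register_invoice).
Premise 6 is O(record_record ⊃ ¬register_invoice); contrapositively O(register_invoice ⊃ ¬record_record). Since O(register_invoice) holds, K gives O(¬record_record).
So O(¬record_record) holds, i.e. record_record is forbidden. None of the other listed options is forbidden under the premises.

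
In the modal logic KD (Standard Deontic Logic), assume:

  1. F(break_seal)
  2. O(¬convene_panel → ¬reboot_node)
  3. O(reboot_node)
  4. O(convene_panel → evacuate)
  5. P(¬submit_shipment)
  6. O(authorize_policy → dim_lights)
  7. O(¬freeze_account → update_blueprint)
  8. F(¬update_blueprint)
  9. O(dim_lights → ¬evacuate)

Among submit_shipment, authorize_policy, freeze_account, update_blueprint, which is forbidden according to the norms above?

Premise 3 gives O(reboot_node).
The contrapositive of premise 2 (O(¬convene_panel → ¬reboot_node)) is O(reboot_node → convene_panel), and O(reboot_node) is already established, so O(convene_panel).
Applying K to premise 4 (O(convene_panel → evacuate)) and O(convene_panel) yields O(evacuate).
Premise 9, O(dim_lights → ¬evacuate), contraposes to O(evacuate → ¬dim_lights); with O(evacuate) we get O(¬dim_lights).
Premise 6, O(authorize_policy → dim_lights), contraposes to O(¬dim_lights → ¬authorize_policy); with O(¬dim_lights) we get O(¬authorize_policy).
So O(¬authorize_policy) holds, i.e. authorize_policy is forbidden. None of the other listed options is forbidden under the premises.

authorize_policy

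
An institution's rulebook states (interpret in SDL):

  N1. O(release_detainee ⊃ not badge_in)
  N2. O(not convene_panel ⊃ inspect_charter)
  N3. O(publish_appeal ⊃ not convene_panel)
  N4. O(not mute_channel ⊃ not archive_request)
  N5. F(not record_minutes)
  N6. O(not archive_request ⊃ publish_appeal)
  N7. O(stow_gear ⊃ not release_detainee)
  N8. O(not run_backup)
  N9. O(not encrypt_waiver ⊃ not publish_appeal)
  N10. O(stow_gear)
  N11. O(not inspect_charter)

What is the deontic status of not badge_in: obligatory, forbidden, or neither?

Neither

Premise 1 is O(release_detainee ⊃ not badge_in), but O(release_detainee) is not derivable from the premises, so it does not yield O(not badge_in).
No premise or chain of K-axiom applications forces O(not badge_in), and none forces O(badge_in). So not badge_in is neither obligatory nor forbidden under these norms.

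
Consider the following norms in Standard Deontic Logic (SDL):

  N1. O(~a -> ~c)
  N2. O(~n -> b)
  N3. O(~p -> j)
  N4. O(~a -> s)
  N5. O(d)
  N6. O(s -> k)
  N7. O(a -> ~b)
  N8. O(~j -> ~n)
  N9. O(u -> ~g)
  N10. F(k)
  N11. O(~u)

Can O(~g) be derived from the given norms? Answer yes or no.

No

Premise 9 is O(u -> ~g), but O(u) is not derivable from the premises, so it does not yield O(~g).
No other premise forces O(~g). An ideal world satisfying every premise can still have ~g false, so O(~g) is not derivable.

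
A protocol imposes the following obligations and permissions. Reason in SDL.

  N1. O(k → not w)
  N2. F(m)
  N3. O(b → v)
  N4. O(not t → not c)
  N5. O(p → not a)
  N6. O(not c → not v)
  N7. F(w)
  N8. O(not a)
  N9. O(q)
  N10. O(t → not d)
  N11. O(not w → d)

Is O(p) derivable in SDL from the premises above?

No

Premise 5 is O(p → not a); even if O(not a) held, inferring O(p) would be affirming the consequent — invalid.
No other premise forces O(p). An ideal world satisfying every premise can still have p false, so O(p) is not derivable.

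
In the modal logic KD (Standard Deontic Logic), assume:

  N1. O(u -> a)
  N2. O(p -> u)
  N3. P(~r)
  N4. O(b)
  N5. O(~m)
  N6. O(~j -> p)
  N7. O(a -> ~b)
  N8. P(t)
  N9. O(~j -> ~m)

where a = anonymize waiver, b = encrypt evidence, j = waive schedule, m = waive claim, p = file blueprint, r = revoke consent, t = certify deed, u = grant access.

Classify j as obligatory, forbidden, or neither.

Obligatory

From premise 4 we have O(b).
Premise 7, O(a -> ~b), contraposes to O(b -> ~a); with O(b) we get O(~a).
Premise 1, O(u -> a), contraposes to O(~a -> ~u); with O(~a) we get O(~u).
Premise 2 is O(p -> u); contrapositively O(~u -> ~p). Since O(~u) holds, K gives O(~p).
The contrapositive of premise 6 (O(~j -> p)) is O(~p -> j), and O(~p) is already established, so O(j).
Premises 3, 5, 8, 9 do not contribute to this derivation.
Hence j is obligatory.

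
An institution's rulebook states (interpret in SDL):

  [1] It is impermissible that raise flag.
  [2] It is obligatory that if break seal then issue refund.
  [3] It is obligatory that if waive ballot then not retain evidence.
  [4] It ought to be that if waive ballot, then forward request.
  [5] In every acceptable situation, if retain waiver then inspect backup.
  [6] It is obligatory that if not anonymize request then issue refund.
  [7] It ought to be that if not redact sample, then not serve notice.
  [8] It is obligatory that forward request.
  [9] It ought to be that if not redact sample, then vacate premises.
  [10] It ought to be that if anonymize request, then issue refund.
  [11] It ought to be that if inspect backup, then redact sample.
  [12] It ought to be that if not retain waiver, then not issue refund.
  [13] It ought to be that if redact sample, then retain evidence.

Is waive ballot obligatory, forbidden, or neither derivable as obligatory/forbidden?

Forbidden

Premises 10 and 6 are O(anonymize_request → issue_refund) and O(¬anonymize_request → issue_refund); every ideal world satisfies anonymize_request or ¬anonymize_request, so in either case issue_refund holds — hence O(issue_refund).
Premise 12, O(¬retain_waiver → ¬issue_refund), contraposes to O(issue_refund → retain_waiver); with O(issue_refund) we get O(retain_waiver).
Applying K to premise 5 (O(retain_waiver → inspect_backup)) and O(retain_waiver) yields O(inspect_backup).
From O(inspect_backup) and premise 11, O(inspect_backup → redact_sample), we obtain O(redact_sample).
With premise 13, O(redact_sample → retain_evidence), the K-axiom yields O(retain_evidence).
Premise 3, O(waive_ballot → ¬retain_evidence), contraposes to O(retain_evidence → ¬waive_ballot); with O(retain_evidence) we get O(¬waive_ballot).
Premises 1, 2, 4, 7, 8, 9 do not contribute to this derivation.
Thus O(¬waive_ballot), which is F(waive_ballot): waive_ballot is forbidden.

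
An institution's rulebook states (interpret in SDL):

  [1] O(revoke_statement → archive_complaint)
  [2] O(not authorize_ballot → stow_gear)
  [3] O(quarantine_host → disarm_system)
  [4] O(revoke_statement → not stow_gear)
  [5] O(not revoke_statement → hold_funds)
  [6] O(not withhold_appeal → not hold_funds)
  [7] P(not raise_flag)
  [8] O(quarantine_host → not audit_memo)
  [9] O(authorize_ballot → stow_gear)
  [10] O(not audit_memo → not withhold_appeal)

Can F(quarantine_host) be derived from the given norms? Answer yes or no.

Premises 2 and 9 cover both cases: O(not authorize_ballot → stow_gear) and O(authorize_ballot → stow_gear). Since not authorize_ballot ∨ authorize_ballot is a tautology, O(stow_gear) follows.
The contrapositive of premise 4 (O(revoke_statement → not stow_gear)) is O(stow_gear → not revoke_statement), and O(stow_gear) is already established, so O(not revoke_statement).
From O(not revoke_statement) and premise 5, O(not revoke_statement → hold_funds), we obtain O(hold_funds).
Premise 6 is O(not withhold_appeal → not hold_funds); contrapositively O(hold_funds → withhold_appeal). Since O(hold_funds) holds, K gives O(withhold_appeal).
The contrapositive of premise 10 (O(not audit_memo → not withhold_appeal)) is O(withhold_appeal → audit_memo), and O(withhold_appeal) is already established, so O(audit_memo).
The contrapositive of premise 8 (O(quarantine_host → not audit_memo)) is O(audit_memo → not quarantine_host), and O(audit_memo) is already established, so O(not quarantine_host).
Premises 1, 3, 7 do not contribute to this derivation.
So O(not quarantine_host) holds, i.e. F(quarantine_host). The claim follows.

Yes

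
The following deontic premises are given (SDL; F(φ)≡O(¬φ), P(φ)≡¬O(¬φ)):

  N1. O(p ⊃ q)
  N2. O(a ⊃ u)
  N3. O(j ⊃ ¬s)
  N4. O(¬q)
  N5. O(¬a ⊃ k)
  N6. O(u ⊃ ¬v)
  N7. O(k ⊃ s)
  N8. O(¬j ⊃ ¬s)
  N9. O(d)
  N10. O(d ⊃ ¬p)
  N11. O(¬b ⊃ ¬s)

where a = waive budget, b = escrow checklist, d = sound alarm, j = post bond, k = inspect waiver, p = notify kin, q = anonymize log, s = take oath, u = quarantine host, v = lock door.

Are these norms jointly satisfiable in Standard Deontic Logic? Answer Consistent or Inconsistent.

Premise 1 is O(p ⊃ q), but O(p) is not derivable from the premises, so it does not yield O(q).
So O(q) is not derivable, and the apparent clash with O(¬q) does not arise.
A world satisfying every obligation exists (e.g. a=true, b=false, d=true, j=false, k=false, p=false, q=false, s=false, u=true, v=false); no atom is both obligatory and forbidden, so the set is consistent.

Consistent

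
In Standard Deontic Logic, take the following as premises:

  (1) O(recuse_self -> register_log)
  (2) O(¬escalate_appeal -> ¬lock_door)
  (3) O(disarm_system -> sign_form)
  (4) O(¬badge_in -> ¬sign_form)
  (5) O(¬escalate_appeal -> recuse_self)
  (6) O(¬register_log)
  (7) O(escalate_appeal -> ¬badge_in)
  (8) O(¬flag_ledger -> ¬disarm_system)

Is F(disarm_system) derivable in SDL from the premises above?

From premise 6 we have O(¬register_log).
Premise 1, O(recuse_self -> register_log), contraposes to O(¬register_log -> ¬recuse_self); with O(¬register_log) we get O(¬recuse_self).
Premise 5, O(¬escalate_appeal -> recuse_self), contraposes to O(¬recuse_self -> escalate_appeal); with O(¬recuse_self) we get O(escalate_appeal).
Premise 7 is O(escalate_appeal -> ¬badge_in); since O(escalate_appeal), deontic closure gives O(¬badge_in).
Premise 4 is O(¬badge_in -> ¬sign_form); since O(¬badge_in), deontic closure gives O(¬sign_form).
Premise 3 is O(disarm_system -> sign_form); contrapositively O(¬sign_form -> ¬disarm_system). Since O(¬sign_form) holds, K gives O(¬disarm_system).
Premises 2, 8 do not contribute to this derivation.
So O(¬disarm_system) holds, i.e. F(disarm_system). The claim follows.

Yes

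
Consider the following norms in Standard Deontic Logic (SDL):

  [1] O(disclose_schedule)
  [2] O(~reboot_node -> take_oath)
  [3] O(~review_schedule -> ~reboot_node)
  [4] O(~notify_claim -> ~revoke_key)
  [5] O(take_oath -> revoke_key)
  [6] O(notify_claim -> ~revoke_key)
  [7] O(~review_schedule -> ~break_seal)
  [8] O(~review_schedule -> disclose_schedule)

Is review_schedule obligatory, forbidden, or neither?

By case analysis on notify_claim: premise 6 gives O(notify_claim -> ~revoke_key) and premise 4 gives O(~notify_claim -> ~revoke_key), so O(~revoke_key) either way.
Premise 5 is O(take_oath -> revoke_key); contrapositively O(~revoke_key -> ~take_oath). Since O(~revoke_key) holds, K gives O(~take_oath).
The contrapositive of premise 2 (O(~reboot_node -> take_oath)) is O(~take_oath -> reboot_node), and O(~take_oath) is already established, so O(reboot_node).
Premise 3, O(~review_schedule -> ~reboot_node), contraposes to O(reboot_node -> review_schedule); with O(reboot_node) we get O(review_schedule).
Premises 1, 7, 8 do not contribute to this derivation.
Hence review_schedule is obligatory.

Obligatory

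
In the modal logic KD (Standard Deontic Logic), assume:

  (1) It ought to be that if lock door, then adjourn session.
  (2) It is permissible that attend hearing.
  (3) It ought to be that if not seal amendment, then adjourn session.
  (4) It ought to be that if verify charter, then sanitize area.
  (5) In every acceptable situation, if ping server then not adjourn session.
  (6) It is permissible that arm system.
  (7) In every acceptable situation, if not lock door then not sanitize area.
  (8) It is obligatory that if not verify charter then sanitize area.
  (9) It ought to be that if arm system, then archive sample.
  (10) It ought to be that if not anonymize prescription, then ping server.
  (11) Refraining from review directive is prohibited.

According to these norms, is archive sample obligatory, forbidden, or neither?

Premise 9 is O(arm_system → archive_sample), but O(arm_system) is not derivable from the premises (the permission P(arm_system) asserts only ¬O(¬arm_system), not O(arm_system)), so it does not yield O(archive_sample).
No premise or chain of K-axiom applications forces O(archive_sample), and none forces O(¬archive_sample). So archive_sample is neither obligatory nor forbidden under these norms.

Neither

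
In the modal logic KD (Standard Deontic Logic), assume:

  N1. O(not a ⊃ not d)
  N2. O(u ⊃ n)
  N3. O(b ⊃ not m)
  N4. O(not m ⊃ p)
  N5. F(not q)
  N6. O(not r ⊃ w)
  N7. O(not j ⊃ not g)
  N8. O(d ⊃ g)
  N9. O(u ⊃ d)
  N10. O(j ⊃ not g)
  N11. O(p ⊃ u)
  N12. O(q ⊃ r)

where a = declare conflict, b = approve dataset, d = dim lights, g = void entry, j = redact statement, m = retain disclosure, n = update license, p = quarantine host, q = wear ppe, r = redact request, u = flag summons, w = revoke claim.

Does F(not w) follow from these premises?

No

Premise 6 is O(not r ⊃ w), but O(not r) is not derivable from the premises, so it does not yield O(w).
No other premise forces O(w). An ideal world satisfying every premise can still have not w true, so F(not w) is not derivable.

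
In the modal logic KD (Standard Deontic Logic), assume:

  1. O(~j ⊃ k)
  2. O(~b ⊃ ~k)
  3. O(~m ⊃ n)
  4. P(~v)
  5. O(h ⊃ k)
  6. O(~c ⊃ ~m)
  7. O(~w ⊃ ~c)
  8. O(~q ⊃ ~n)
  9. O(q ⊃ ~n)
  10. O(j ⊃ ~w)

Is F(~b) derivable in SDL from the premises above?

Yes

Premises 9 and 8 cover both cases: O(q ⊃ ~n) and O(~q ⊃ ~n). Since q ∨ ~q is a tautology, O(~n) follows.
Premise 3 is O(~m ⊃ n); contrapositively O(~n ⊃ m). Since O(~n) holds, K gives O(m).
The contrapositive of premise 6 (O(~c ⊃ ~m)) is O(m ⊃ c), and O(m) is already established, so O(c).
The contrapositive of premise 7 (O(~w ⊃ ~c)) is O(c ⊃ w), and O(c) is already established, so O(w).
The contrapositive of premise 10 (O(j ⊃ ~w)) is O(w ⊃ ~j), and O(w) is already established, so O(~j).
Premise 1 is O(~j ⊃ k); since O(~j), deontic closure gives O(k).
Premise 2 is O(~b ⊃ ~k); contrapositively O(k ⊃ b). Since O(k) holds, K gives O(b).
Premises 4, 5 do not contribute to this derivation.
So O(b) holds, i.e. F(~b). The claim follows.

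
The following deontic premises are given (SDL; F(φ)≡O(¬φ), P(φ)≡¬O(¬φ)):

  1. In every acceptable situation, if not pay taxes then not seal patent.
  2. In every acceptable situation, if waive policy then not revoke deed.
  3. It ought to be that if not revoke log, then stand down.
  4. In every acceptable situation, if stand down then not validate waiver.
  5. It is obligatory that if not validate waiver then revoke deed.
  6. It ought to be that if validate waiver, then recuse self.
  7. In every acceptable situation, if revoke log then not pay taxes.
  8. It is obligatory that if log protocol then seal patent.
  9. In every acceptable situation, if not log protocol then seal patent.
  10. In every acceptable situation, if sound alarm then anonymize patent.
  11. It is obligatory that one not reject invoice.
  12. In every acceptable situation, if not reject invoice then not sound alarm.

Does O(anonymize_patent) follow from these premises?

Premise 10 is O(sound_alarm → anonymize_patent), but O(sound_alarm) is not derivable from the premises, so it does not yield O(anonymize_patent).
No other premise forces O(anonymize_patent). An ideal world satisfying every premise can still have anonymize_patent false, so O(anonymize_patent) is not derivable.

No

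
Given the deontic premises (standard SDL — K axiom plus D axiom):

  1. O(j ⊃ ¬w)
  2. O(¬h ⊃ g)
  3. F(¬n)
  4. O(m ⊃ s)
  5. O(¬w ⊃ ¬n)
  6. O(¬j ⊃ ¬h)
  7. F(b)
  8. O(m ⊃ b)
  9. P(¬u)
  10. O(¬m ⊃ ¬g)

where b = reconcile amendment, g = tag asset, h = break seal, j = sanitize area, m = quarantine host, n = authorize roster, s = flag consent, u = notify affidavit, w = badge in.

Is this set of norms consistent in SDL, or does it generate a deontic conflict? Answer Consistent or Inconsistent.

Inconsistent

F(b) at premise 7 means O(¬b).
Premise 8 is O(m ⊃ b); contrapositively O(¬b ⊃ ¬m). Since O(¬b) holds, K gives O(¬m).
With premise 10, O(¬m ⊃ ¬g), the K-axiom yields O(¬g).
Premise 2 is O(¬h ⊃ g); contrapositively O(¬g ⊃ h). Since O(¬g) holds, K gives O(h).
Premise 6 is O(¬j ⊃ ¬h); contrapositively O(h ⊃ j). Since O(h) holds, K gives O(j).
Premise 1 is O(j ⊃ ¬w); since O(j), deontic closure gives O(¬w).
Premise 5 is O(¬w ⊃ ¬n); since O(¬w), deontic closure gives O(¬n).
Yet premise 3 is F(¬n), i.e. O(n).
We now have both O(¬n) and O(n) — n is simultaneously obligatory and forbidden, violating the D-axiom.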